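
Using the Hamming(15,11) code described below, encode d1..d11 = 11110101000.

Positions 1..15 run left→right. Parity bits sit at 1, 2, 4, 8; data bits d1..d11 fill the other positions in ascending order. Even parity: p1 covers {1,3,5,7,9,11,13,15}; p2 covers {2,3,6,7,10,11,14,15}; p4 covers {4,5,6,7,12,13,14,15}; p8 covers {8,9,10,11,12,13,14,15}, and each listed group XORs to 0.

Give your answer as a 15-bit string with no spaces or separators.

Place data at non-parity positions: p1 p2 1 p4 1 1 1 p8 0 1 0 1 0 0 0
p1 (pos 1,3,5,7,9,11,13,15): XOR of data positions = 1⊕1⊕1⊕0⊕0⊕0⊕0 = 1
p2 (pos 2,3,6,7,10,11,14,15): XOR of data positions = 1⊕1⊕1⊕1⊕0⊕0⊕0 = 0
p4 (pos 4,5,6,7,12,13,14,15): XOR of data positions = 1⊕1⊕1⊕1⊕0⊕0⊕0 = 0
p8 (pos 8,9,10,11,12,13,14,15): XOR of data positions = 0⊕1⊕0⊕1⊕0⊕0⊕0 = 0
Codeword: 101011100101000

101011100101000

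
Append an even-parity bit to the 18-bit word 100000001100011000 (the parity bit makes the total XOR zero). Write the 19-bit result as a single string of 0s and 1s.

XOR of the 18 data bits: 1⊕0⊕0⊕0⊕0⊕0⊕0⊕0⊕1⊕1⊕0⊕0⊕0⊕1⊕1⊕0⊕0⊕0 = 1
Parity bit = 1 (so all 19 bits XOR to 0).

1000000011000110001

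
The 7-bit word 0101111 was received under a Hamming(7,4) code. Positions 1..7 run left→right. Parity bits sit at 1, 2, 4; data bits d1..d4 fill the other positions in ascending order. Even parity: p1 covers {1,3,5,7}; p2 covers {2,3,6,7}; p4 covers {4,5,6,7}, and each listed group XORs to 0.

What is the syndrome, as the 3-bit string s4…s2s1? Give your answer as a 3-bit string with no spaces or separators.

010

s1 (pos 1,3,5,7): 0⊕0⊕1⊕1 = 0
s2 (pos 2,3,6,7): 1⊕0⊕1⊕1 = 1
s4 (pos 4,5,6,7): 1⊕1⊕1⊕1 = 0
Syndrome s4…s1 = 010 → error at position 2.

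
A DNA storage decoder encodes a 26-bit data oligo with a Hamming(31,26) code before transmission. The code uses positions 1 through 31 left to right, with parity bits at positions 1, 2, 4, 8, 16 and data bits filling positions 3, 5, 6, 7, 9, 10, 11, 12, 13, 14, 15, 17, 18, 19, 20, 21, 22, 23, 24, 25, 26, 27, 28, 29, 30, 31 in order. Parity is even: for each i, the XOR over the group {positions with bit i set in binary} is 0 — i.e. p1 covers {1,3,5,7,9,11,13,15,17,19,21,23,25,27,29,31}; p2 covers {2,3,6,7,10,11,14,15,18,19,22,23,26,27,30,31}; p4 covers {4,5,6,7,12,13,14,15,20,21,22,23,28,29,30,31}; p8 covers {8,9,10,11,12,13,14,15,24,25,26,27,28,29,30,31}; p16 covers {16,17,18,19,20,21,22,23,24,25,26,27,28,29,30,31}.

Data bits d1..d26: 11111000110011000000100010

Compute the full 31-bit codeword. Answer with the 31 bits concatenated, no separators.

Place data at non-parity positions: p1 p2 1 p4 1 1 1 p8 1 0 0 0 1 1 0 p16 0 1 1 0 0 0 0 0 0 1 0 0 0 1 0
p1 (pos 1,3,5,7,9,11,13,15,17,19,21,23,25,27,29,31): XOR of data positions = 1⊕1⊕1⊕1⊕0⊕1⊕0⊕0⊕1⊕0⊕0⊕0⊕0⊕0⊕0 = 0
p2 (pos 2,3,6,7,10,11,14,15,18,19,22,23,26,27,30,31): XOR of data positions = 1⊕1⊕1⊕0⊕0⊕1⊕0⊕1⊕1⊕0⊕0⊕1⊕0⊕1⊕0 = 0
p4 (pos 4,5,6,7,12,13,14,15,20,21,22,23,28,29,30,31): XOR of data positions = 1⊕1⊕1⊕0⊕1⊕1⊕0⊕0⊕0⊕0⊕0⊕0⊕0⊕1⊕0 = 0
p8 (pos 8,9,10,11,12,13,14,15,24,25,26,27,28,29,30,31): XOR of data positions = 1⊕0⊕0⊕0⊕1⊕1⊕0⊕0⊕0⊕1⊕0⊕0⊕0⊕1⊕0 = 1
p16 (pos 16,17,18,19,20,21,22,23,24,25,26,27,28,29,30,31): XOR of data positions = 0⊕1⊕1⊕0⊕0⊕0⊕0⊕0⊕0⊕1⊕0⊕0⊕0⊕1⊕0 = 0
Codeword: 0010111110001100011000000100010

0010111110001100011000000100010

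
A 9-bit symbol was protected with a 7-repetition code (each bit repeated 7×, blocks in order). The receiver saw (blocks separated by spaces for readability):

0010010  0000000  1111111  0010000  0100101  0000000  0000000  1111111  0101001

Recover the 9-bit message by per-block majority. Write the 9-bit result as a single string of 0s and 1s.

001000010

Block 1 (0010010): 2 ones → 0
Block 2 (0000000): 0 ones → 0
Block 3 (1111111): 7 ones → 1
Block 4 (0010000): 1 one → 0
Block 5 (0100101): 3 ones → 0
Block 6 (0000000): 0 ones → 0
Block 7 (0000000): 0 ones → 0
Block 8 (1111111): 7 ones → 1
Block 9 (0101001): 3 ones → 0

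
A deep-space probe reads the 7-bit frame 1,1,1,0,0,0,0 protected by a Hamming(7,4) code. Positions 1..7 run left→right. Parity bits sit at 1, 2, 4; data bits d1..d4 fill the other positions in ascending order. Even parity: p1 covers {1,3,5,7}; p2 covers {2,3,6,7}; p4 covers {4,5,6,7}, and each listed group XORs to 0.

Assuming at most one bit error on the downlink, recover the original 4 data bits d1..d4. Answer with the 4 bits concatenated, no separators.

1000

s1 (pos 1,3,5,7): 1⊕1⊕0⊕0 = 0
s2 (pos 2,3,6,7): 1⊕1⊕0⊕0 = 0
s4 (pos 4,5,6,7): 0⊕0⊕0⊕0 = 0
Syndrome s4…s1 = 000 → no error.
Read data bits from positions 3,5,6,7: 1000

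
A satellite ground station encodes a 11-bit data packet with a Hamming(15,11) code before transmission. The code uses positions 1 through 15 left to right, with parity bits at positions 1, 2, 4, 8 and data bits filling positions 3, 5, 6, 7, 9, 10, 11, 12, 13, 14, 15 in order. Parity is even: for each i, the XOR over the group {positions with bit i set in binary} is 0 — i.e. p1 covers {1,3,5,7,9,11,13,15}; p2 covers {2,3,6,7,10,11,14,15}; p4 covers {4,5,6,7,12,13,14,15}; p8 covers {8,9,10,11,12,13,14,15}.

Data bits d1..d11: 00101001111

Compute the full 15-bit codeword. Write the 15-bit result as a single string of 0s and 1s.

Place data at non-parity positions: p1 p2 0 p4 0 1 0 p8 1 0 0 1 1 1 1
p1 (pos 1,3,5,7,9,11,13,15): XOR of data positions = 0⊕0⊕0⊕1⊕0⊕1⊕1 = 1
p2 (pos 2,3,6,7,10,11,14,15): XOR of data positions = 0⊕1⊕0⊕0⊕0⊕1⊕1 = 1
p4 (pos 4,5,6,7,12,13,14,15): XOR of data positions = 0⊕1⊕0⊕1⊕1⊕1⊕1 = 1
p8 (pos 8,9,10,11,12,13,14,15): XOR of data positions = 1⊕0⊕0⊕1⊕1⊕1⊕1 = 1
Codeword: 110101011001111

110101011001111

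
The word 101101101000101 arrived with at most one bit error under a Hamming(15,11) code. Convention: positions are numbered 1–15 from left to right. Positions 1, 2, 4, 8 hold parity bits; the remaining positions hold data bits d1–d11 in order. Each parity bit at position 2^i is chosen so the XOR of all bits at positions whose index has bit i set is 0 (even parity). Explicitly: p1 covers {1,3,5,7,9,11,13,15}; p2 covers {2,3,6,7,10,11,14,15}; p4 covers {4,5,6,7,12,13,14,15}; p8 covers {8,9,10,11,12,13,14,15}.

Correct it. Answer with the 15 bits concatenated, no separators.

s1 (pos 1,3,5,7,9,11,13,15): 1⊕1⊕0⊕1⊕1⊕0⊕1⊕1 = 0
s2 (pos 2,3,6,7,10,11,14,15): 0⊕1⊕1⊕1⊕0⊕0⊕0⊕1 = 0
s4 (pos 4,5,6,7,12,13,14,15): 1⊕0⊕1⊕1⊕0⊕1⊕0⊕1 = 1
s8 (pos 8,9,10,11,12,13,14,15): 0⊕1⊕0⊕0⊕0⊕1⊕0⊕1 = 1
Syndrome s8…s1 = 1100 → error at position 12.
Flip position 12: 101101101000101 → 101101101001101

101101101001101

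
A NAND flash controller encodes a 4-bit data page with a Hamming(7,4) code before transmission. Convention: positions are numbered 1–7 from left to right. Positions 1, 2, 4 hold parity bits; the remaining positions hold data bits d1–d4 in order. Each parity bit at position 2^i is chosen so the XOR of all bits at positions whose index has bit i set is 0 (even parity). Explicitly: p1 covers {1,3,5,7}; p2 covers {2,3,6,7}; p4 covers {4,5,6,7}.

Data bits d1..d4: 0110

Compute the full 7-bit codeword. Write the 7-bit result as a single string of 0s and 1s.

Place data at non-parity positions: p1 p2 0 p4 1 1 0
p1 (pos 1,3,5,7): XOR of data positions = 0⊕1⊕0 = 1
p2 (pos 2,3,6,7): XOR of data positions = 0⊕1⊕0 = 1
p4 (pos 4,5,6,7): XOR of data positions = 1⊕1⊕0 = 0
Codeword: 1100110

1100110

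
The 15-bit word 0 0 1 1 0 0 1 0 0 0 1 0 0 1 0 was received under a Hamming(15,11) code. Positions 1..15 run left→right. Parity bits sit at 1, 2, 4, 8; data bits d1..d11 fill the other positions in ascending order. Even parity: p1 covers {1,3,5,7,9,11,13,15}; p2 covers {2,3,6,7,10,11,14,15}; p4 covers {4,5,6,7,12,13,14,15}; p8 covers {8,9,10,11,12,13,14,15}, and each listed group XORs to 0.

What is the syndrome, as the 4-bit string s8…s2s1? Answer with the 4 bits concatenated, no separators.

s1 (pos 1,3,5,7,9,11,13,15): 0⊕1⊕0⊕1⊕0⊕1⊕0⊕0 = 1
s2 (pos 2,3,6,7,10,11,14,15): 0⊕1⊕0⊕1⊕0⊕1⊕1⊕0 = 0
s4 (pos 4,5,6,7,12,13,14,15): 1⊕0⊕0⊕1⊕0⊕0⊕1⊕0 = 1
s8 (pos 8,9,10,11,12,13,14,15): 0⊕0⊕0⊕1⊕0⊕0⊕1⊕0 = 0
Syndrome s8…s1 = 0101 → error at position 5.

0101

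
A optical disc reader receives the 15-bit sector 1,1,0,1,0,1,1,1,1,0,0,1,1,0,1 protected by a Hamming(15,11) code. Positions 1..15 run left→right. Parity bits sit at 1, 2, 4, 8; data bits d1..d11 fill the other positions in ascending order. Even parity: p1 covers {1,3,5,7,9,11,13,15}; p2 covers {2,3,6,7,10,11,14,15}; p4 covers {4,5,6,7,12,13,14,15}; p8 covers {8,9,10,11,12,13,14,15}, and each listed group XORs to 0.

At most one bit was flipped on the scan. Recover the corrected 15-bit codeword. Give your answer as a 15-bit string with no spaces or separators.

s1 (pos 1,3,5,7,9,11,13,15): 1⊕0⊕0⊕1⊕1⊕0⊕1⊕1 = 1
s2 (pos 2,3,6,7,10,11,14,15): 1⊕0⊕1⊕1⊕0⊕0⊕0⊕1 = 0
s4 (pos 4,5,6,7,12,13,14,15): 1⊕0⊕1⊕1⊕1⊕1⊕0⊕1 = 0
s8 (pos 8,9,10,11,12,13,14,15): 1⊕1⊕0⊕0⊕1⊕1⊕0⊕1 = 1
Syndrome s8…s1 = 1001 → error at position 9.
Flip position 9: 110101111001101 → 110101110001101

110101110001101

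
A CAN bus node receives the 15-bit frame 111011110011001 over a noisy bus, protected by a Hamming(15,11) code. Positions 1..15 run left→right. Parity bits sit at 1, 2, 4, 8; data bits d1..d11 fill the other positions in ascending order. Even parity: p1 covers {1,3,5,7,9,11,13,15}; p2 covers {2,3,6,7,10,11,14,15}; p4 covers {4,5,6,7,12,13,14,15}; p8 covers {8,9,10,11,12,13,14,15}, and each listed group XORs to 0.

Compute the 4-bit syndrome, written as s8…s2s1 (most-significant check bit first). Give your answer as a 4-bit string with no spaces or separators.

s1 (pos 1,3,5,7,9,11,13,15): 1⊕1⊕1⊕1⊕0⊕1⊕0⊕1 = 0
s2 (pos 2,3,6,7,10,11,14,15): 1⊕1⊕1⊕1⊕0⊕1⊕0⊕1 = 0
s4 (pos 4,5,6,7,12,13,14,15): 0⊕1⊕1⊕1⊕1⊕0⊕0⊕1 = 1
s8 (pos 8,9,10,11,12,13,14,15): 1⊕0⊕0⊕1⊕1⊕0⊕0⊕1 = 0
Syndrome s8…s1 = 0100 → error at position 4.

0100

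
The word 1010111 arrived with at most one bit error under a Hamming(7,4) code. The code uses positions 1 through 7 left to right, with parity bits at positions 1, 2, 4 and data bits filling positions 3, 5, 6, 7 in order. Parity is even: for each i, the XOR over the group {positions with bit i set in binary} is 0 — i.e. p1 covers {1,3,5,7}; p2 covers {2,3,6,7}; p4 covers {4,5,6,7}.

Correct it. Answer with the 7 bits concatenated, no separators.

1010101

s1 (pos 1,3,5,7): 1⊕1⊕1⊕1 = 0
s2 (pos 2,3,6,7): 0⊕1⊕1⊕1 = 1
s4 (pos 4,5,6,7): 0⊕1⊕1⊕1 = 1
Syndrome s4…s1 = 110 → error at position 6.
Flip position 6: 1010111 → 1010101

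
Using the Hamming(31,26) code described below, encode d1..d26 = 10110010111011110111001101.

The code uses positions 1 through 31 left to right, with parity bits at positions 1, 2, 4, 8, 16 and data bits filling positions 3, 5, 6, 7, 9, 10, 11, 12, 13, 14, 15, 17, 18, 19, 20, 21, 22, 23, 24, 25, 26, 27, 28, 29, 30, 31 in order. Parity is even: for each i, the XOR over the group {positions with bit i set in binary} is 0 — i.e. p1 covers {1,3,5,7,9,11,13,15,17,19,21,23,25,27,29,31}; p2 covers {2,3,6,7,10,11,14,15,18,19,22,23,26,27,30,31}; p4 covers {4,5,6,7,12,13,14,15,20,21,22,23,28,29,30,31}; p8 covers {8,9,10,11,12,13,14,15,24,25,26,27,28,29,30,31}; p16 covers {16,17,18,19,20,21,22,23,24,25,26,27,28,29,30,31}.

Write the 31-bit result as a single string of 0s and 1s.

1011011100101110011110111001101

Place data at non-parity positions: p1 p2 1 p4 0 1 1 p8 0 0 1 0 1 1 1 p16 0 1 1 1 1 0 1 1 1 0 0 1 1 0 1
p1 (pos 1,3,5,7,9,11,13,15,17,19,21,23,25,27,29,31): XOR of data positions = 1⊕0⊕1⊕0⊕1⊕1⊕1⊕0⊕1⊕1⊕1⊕1⊕0⊕1⊕1 = 1
p2 (pos 2,3,6,7,10,11,14,15,18,19,22,23,26,27,30,31): XOR of data positions = 1⊕1⊕1⊕0⊕1⊕1⊕1⊕1⊕1⊕0⊕1⊕0⊕0⊕0⊕1 = 0
p4 (pos 4,5,6,7,12,13,14,15,20,21,22,23,28,29,30,31): XOR of data positions = 0⊕1⊕1⊕0⊕1⊕1⊕1⊕1⊕1⊕0⊕1⊕1⊕1⊕0⊕1 = 1
p8 (pos 8,9,10,11,12,13,14,15,24,25,26,27,28,29,30,31): XOR of data positions = 0⊕0⊕1⊕0⊕1⊕1⊕1⊕1⊕1⊕0⊕0⊕1⊕1⊕0⊕1 = 1
p16 (pos 16,17,18,19,20,21,22,23,24,25,26,27,28,29,30,31): XOR of data positions = 0⊕1⊕1⊕1⊕1⊕0⊕1⊕1⊕1⊕0⊕0⊕1⊕1⊕0⊕1 = 0
Codeword: 1011011100101110011110111001101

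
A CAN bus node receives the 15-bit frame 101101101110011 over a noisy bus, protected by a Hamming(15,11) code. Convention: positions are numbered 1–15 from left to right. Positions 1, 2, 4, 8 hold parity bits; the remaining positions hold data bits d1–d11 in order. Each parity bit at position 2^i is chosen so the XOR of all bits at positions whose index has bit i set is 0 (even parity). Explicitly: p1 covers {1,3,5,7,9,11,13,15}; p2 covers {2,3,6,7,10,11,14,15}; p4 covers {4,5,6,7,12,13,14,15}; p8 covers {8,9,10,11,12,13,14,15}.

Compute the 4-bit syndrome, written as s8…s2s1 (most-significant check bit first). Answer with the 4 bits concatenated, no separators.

s1 (pos 1,3,5,7,9,11,13,15): 1⊕1⊕0⊕1⊕1⊕1⊕0⊕1 = 0
s2 (pos 2,3,6,7,10,11,14,15): 0⊕1⊕1⊕1⊕1⊕1⊕1⊕1 = 1
s4 (pos 4,5,6,7,12,13,14,15): 1⊕0⊕1⊕1⊕0⊕0⊕1⊕1 = 1
s8 (pos 8,9,10,11,12,13,14,15): 0⊕1⊕1⊕1⊕0⊕0⊕1⊕1 = 1
Syndrome s8…s1 = 1110 → error at position 14.

1110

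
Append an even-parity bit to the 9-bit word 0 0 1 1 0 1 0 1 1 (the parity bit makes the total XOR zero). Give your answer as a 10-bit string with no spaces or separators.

0011010111

XOR of the 9 data bits: 0⊕0⊕1⊕1⊕0⊕1⊕0⊕1⊕1 = 1
Parity bit = 1 (so all 10 bits XOR to 0).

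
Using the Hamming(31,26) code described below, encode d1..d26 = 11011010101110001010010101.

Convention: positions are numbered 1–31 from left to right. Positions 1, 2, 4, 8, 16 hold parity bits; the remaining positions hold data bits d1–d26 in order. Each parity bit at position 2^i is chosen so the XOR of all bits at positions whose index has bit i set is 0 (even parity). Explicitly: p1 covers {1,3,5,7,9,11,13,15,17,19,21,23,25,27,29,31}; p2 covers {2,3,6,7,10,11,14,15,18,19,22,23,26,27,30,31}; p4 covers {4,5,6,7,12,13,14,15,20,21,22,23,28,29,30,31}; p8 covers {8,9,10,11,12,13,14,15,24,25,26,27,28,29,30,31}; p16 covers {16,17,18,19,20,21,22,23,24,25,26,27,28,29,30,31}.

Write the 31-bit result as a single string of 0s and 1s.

1011101010101011110001010010101

Place data at non-parity positions: p1 p2 1 p4 1 0 1 p8 1 0 1 0 1 0 1 p16 1 1 0 0 0 1 0 1 0 0 1 0 1 0 1
p1 (pos 1,3,5,7,9,11,13,15,17,19,21,23,25,27,29,31): XOR of data positions = 1⊕1⊕1⊕1⊕1⊕1⊕1⊕1⊕0⊕0⊕0⊕0⊕1⊕1⊕1 = 1
p2 (pos 2,3,6,7,10,11,14,15,18,19,22,23,26,27,30,31): XOR of data positions = 1⊕0⊕1⊕0⊕1⊕0⊕1⊕1⊕0⊕1⊕0⊕0⊕1⊕0⊕1 = 0
p4 (pos 4,5,6,7,12,13,14,15,20,21,22,23,28,29,30,31): XOR of data positions = 1⊕0⊕1⊕0⊕1⊕0⊕1⊕0⊕0⊕1⊕0⊕0⊕1⊕0⊕1 = 1
p8 (pos 8,9,10,11,12,13,14,15,24,25,26,27,28,29,30,31): XOR of data positions = 1⊕0⊕1⊕0⊕1⊕0⊕1⊕1⊕0⊕0⊕1⊕0⊕1⊕0⊕1 = 0
p16 (pos 16,17,18,19,20,21,22,23,24,25,26,27,28,29,30,31): XOR of data positions = 1⊕1⊕0⊕0⊕0⊕1⊕0⊕1⊕0⊕0⊕1⊕0⊕1⊕0⊕1 = 1
Codeword: 1011101010101011110001010010101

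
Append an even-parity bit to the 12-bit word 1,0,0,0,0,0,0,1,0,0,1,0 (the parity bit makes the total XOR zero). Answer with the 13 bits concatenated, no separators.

1000000100101

XOR of the 12 data bits: 1⊕0⊕0⊕0⊕0⊕0⊕0⊕1⊕0⊕0⊕1⊕0 = 1
Parity bit = 1 (so all 13 bits XOR to 0).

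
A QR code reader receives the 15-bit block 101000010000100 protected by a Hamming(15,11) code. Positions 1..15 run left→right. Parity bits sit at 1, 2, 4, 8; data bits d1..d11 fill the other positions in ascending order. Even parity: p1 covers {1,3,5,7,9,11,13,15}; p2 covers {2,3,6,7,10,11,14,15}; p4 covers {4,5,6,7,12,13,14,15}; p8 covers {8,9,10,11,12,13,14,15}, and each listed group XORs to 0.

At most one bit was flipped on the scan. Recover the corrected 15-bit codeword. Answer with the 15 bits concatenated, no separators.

101000110000100

s1 (pos 1,3,5,7,9,11,13,15): 1⊕1⊕0⊕0⊕0⊕0⊕1⊕0 = 1
s2 (pos 2,3,6,7,10,11,14,15): 0⊕1⊕0⊕0⊕0⊕0⊕0⊕0 = 1
s4 (pos 4,5,6,7,12,13,14,15): 0⊕0⊕0⊕0⊕0⊕1⊕0⊕0 = 1
s8 (pos 8,9,10,11,12,13,14,15): 1⊕0⊕0⊕0⊕0⊕1⊕0⊕0 = 0
Syndrome s8…s1 = 0111 → error at position 7.
Flip position 7: 101000010000100 → 101000110000100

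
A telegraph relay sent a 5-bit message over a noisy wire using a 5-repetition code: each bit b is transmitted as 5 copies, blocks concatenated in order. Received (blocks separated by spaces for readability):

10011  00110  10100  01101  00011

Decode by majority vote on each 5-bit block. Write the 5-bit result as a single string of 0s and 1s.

Block 1 (10011): 3 ones → 1
Block 2 (00110): 2 ones → 0
Block 3 (10100): 2 ones → 0
Block 4 (01101): 3 ones → 1
Block 5 (00011): 2 ones → 0

10010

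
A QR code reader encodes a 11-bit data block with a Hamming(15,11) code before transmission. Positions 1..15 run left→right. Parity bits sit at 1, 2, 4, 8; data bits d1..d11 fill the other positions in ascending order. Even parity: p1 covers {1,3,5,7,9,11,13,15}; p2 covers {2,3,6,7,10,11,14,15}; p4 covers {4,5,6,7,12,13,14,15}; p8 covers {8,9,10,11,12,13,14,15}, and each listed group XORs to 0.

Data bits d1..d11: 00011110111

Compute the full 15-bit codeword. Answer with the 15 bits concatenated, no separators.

Place data at non-parity positions: p1 p2 0 p4 0 0 1 p8 1 1 1 0 1 1 1
p1 (pos 1,3,5,7,9,11,13,15): XOR of data positions = 0⊕0⊕1⊕1⊕1⊕1⊕1 = 1
p2 (pos 2,3,6,7,10,11,14,15): XOR of data positions = 0⊕0⊕1⊕1⊕1⊕1⊕1 = 1
p4 (pos 4,5,6,7,12,13,14,15): XOR of data positions = 0⊕0⊕1⊕0⊕1⊕1⊕1 = 0
p8 (pos 8,9,10,11,12,13,14,15): XOR of data positions = 1⊕1⊕1⊕0⊕1⊕1⊕1 = 0
Codeword: 110000101110111

110000101110111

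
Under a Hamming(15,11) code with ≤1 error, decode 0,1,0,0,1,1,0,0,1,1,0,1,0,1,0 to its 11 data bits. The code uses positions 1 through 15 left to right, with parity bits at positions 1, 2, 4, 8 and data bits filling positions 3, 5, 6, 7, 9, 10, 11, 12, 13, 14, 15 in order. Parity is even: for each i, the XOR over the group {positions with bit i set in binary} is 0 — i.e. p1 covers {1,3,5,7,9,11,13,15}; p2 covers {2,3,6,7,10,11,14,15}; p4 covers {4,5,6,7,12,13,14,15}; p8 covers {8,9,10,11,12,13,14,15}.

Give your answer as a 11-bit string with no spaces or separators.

01101101010

s1 (pos 1,3,5,7,9,11,13,15): 0⊕0⊕1⊕0⊕1⊕0⊕0⊕0 = 0
s2 (pos 2,3,6,7,10,11,14,15): 1⊕0⊕1⊕0⊕1⊕0⊕1⊕0 = 0
s4 (pos 4,5,6,7,12,13,14,15): 0⊕1⊕1⊕0⊕1⊕0⊕1⊕0 = 0
s8 (pos 8,9,10,11,12,13,14,15): 0⊕1⊕1⊕0⊕1⊕0⊕1⊕0 = 0
Syndrome s8…s1 = 0000 → no error.
Read data bits from positions 3,5,6,7,9,10,11,12,13,14,15: 01101101010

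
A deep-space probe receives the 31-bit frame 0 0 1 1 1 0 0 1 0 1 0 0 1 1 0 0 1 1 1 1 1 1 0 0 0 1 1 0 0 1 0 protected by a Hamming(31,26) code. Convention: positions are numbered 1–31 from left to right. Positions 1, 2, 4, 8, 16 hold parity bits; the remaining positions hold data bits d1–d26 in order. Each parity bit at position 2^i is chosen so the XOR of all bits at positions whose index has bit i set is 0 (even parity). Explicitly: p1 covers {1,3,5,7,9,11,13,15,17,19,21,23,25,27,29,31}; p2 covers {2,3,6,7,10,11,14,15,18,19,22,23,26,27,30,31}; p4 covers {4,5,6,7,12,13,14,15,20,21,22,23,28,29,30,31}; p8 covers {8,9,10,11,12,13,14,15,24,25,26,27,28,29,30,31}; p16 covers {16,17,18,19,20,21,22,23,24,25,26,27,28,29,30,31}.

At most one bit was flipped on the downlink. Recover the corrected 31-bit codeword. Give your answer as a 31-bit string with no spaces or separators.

s1 (pos 1,3,5,7,9,11,13,15,17,19,21,23,25,27,29,31): 0⊕1⊕1⊕0⊕0⊕0⊕1⊕0⊕1⊕1⊕1⊕0⊕0⊕1⊕0⊕0 = 1
s2 (pos 2,3,6,7,10,11,14,15,18,19,22,23,26,27,30,31): 0⊕1⊕0⊕0⊕1⊕0⊕1⊕0⊕1⊕1⊕1⊕0⊕1⊕1⊕1⊕0 = 1
s4 (pos 4,5,6,7,12,13,14,15,20,21,22,23,28,29,30,31): 1⊕1⊕0⊕0⊕0⊕1⊕1⊕0⊕1⊕1⊕1⊕0⊕0⊕0⊕1⊕0 = 0
s8 (pos 8,9,10,11,12,13,14,15,24,25,26,27,28,29,30,31): 1⊕0⊕1⊕0⊕0⊕1⊕1⊕0⊕0⊕0⊕1⊕1⊕0⊕0⊕1⊕0 = 1
s16 (pos 16,17,18,19,20,21,22,23,24,25,26,27,28,29,30,31): 0⊕1⊕1⊕1⊕1⊕1⊕1⊕0⊕0⊕0⊕1⊕1⊕0⊕0⊕1⊕0 = 1
Syndrome s16…s1 = 11011 → error at position 27.
Flip position 27: 0011100101001100111111000110010 → 0011100101001100111111000100010

0011100101001100111111000100010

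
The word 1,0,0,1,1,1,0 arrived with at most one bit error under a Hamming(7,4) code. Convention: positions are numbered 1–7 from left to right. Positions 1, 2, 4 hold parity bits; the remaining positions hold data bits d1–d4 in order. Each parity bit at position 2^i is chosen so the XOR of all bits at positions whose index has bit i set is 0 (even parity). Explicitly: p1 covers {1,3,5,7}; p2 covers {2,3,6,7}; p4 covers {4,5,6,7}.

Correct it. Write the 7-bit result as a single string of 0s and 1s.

1001100

s1 (pos 1,3,5,7): 1⊕0⊕1⊕0 = 0
s2 (pos 2,3,6,7): 0⊕0⊕1⊕0 = 1
s4 (pos 4,5,6,7): 1⊕1⊕1⊕0 = 1
Syndrome s4…s1 = 110 → error at position 6.
Flip position 6: 1001110 → 1001100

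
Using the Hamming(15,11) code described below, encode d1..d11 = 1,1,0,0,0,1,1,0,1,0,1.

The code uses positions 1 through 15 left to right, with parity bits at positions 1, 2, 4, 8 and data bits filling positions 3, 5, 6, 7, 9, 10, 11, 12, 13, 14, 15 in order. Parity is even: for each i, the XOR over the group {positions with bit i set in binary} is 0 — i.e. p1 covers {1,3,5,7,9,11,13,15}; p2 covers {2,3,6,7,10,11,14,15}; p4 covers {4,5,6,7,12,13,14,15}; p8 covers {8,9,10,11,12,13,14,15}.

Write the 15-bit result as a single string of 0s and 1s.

101110000110101

Place data at non-parity positions: p1 p2 1 p4 1 0 0 p8 0 1 1 0 1 0 1
p1 (pos 1,3,5,7,9,11,13,15): XOR of data positions = 1⊕1⊕0⊕0⊕1⊕1⊕1 = 1
p2 (pos 2,3,6,7,10,11,14,15): XOR of data positions = 1⊕0⊕0⊕1⊕1⊕0⊕1 = 0
p4 (pos 4,5,6,7,12,13,14,15): XOR of data positions = 1⊕0⊕0⊕0⊕1⊕0⊕1 = 1
p8 (pos 8,9,10,11,12,13,14,15): XOR of data positions = 0⊕1⊕1⊕0⊕1⊕0⊕1 = 0
Codeword: 101110000110101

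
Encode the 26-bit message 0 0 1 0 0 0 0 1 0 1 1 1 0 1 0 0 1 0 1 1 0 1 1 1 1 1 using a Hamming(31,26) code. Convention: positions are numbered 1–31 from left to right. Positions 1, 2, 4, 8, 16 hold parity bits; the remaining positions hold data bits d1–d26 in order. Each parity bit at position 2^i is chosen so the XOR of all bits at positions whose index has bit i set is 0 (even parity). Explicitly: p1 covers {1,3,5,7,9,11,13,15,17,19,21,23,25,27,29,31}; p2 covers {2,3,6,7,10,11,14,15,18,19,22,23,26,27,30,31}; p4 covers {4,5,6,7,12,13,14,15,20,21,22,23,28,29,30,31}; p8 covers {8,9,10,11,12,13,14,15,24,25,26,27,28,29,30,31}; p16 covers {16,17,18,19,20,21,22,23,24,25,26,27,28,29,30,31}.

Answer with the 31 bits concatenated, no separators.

Place data at non-parity positions: p1 p2 0 p4 0 1 0 p8 0 0 0 1 0 1 1 p16 1 0 1 0 0 1 0 1 1 0 1 1 1 1 1
p1 (pos 1,3,5,7,9,11,13,15,17,19,21,23,25,27,29,31): XOR of data positions = 0⊕0⊕0⊕0⊕0⊕0⊕1⊕1⊕1⊕0⊕0⊕1⊕1⊕1⊕1 = 1
p2 (pos 2,3,6,7,10,11,14,15,18,19,22,23,26,27,30,31): XOR of data positions = 0⊕1⊕0⊕0⊕0⊕1⊕1⊕0⊕1⊕1⊕0⊕0⊕1⊕1⊕1 = 0
p4 (pos 4,5,6,7,12,13,14,15,20,21,22,23,28,29,30,31): XOR of data positions = 0⊕1⊕0⊕1⊕0⊕1⊕1⊕0⊕0⊕1⊕0⊕1⊕1⊕1⊕1 = 1
p8 (pos 8,9,10,11,12,13,14,15,24,25,26,27,28,29,30,31): XOR of data positions = 0⊕0⊕0⊕1⊕0⊕1⊕1⊕1⊕1⊕0⊕1⊕1⊕1⊕1⊕1 = 0
p16 (pos 16,17,18,19,20,21,22,23,24,25,26,27,28,29,30,31): XOR of data positions = 1⊕0⊕1⊕0⊕0⊕1⊕0⊕1⊕1⊕0⊕1⊕1⊕1⊕1⊕1 = 0
Codeword: 1001010000010110101001011011111

1001010000010110101001011011111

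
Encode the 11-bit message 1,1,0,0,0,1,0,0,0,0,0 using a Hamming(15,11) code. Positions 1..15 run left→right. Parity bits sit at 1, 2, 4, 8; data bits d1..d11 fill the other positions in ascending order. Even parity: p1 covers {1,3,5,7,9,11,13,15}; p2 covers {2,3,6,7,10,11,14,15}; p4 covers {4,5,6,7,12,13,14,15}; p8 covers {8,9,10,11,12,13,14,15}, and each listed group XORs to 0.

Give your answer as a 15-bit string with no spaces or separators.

Place data at non-parity positions: p1 p2 1 p4 1 0 0 p8 0 1 0 0 0 0 0
p1 (pos 1,3,5,7,9,11,13,15): XOR of data positions = 1⊕1⊕0⊕0⊕0⊕0⊕0 = 0
p2 (pos 2,3,6,7,10,11,14,15): XOR of data positions = 1⊕0⊕0⊕1⊕0⊕0⊕0 = 0
p4 (pos 4,5,6,7,12,13,14,15): XOR of data positions = 1⊕0⊕0⊕0⊕0⊕0⊕0 = 1
p8 (pos 8,9,10,11,12,13,14,15): XOR of data positions = 0⊕1⊕0⊕0⊕0⊕0⊕0 = 1
Codeword: 001110010100000

001110010100000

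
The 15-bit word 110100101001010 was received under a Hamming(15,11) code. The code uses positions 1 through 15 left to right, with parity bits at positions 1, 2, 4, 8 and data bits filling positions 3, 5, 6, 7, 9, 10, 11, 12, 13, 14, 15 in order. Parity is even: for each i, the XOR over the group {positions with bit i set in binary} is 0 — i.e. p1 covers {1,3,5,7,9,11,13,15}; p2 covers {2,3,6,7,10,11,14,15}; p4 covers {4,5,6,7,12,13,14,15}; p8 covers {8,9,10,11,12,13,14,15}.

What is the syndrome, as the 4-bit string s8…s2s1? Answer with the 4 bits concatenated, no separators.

s1 (pos 1,3,5,7,9,11,13,15): 1⊕0⊕0⊕1⊕1⊕0⊕0⊕0 = 1
s2 (pos 2,3,6,7,10,11,14,15): 1⊕0⊕0⊕1⊕0⊕0⊕1⊕0 = 1
s4 (pos 4,5,6,7,12,13,14,15): 1⊕0⊕0⊕1⊕1⊕0⊕1⊕0 = 0
s8 (pos 8,9,10,11,12,13,14,15): 0⊕1⊕0⊕0⊕1⊕0⊕1⊕0 = 1
Syndrome s8…s1 = 1011 → error at position 11.

1011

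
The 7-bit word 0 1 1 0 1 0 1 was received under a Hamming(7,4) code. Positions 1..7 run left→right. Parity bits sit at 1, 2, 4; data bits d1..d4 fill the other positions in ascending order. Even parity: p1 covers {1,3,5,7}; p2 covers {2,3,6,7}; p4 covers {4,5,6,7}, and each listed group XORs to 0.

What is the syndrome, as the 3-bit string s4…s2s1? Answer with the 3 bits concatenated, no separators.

011

s1 (pos 1,3,5,7): 0⊕1⊕1⊕1 = 1
s2 (pos 2,3,6,7): 1⊕1⊕0⊕1 = 1
s4 (pos 4,5,6,7): 0⊕1⊕0⊕1 = 0
Syndrome s4…s1 = 011 → error at position 3.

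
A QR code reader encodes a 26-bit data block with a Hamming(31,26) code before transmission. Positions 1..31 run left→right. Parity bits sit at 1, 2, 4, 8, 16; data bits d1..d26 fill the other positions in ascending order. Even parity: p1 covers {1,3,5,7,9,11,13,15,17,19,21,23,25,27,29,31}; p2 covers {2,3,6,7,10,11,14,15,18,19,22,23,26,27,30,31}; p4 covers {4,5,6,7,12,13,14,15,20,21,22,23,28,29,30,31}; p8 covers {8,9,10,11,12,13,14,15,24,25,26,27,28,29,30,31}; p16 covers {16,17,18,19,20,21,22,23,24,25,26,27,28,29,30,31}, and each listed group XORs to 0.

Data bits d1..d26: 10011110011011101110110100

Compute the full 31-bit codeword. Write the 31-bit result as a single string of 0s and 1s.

Place data at non-parity positions: p1 p2 1 p4 0 0 1 p8 1 1 1 0 0 1 1 p16 0 1 1 1 0 1 1 1 0 1 1 0 1 0 0
p1 (pos 1,3,5,7,9,11,13,15,17,19,21,23,25,27,29,31): XOR of data positions = 1⊕0⊕1⊕1⊕1⊕0⊕1⊕0⊕1⊕0⊕1⊕0⊕1⊕1⊕0 = 1
p2 (pos 2,3,6,7,10,11,14,15,18,19,22,23,26,27,30,31): XOR of data positions = 1⊕0⊕1⊕1⊕1⊕1⊕1⊕1⊕1⊕1⊕1⊕1⊕1⊕0⊕0 = 0
p4 (pos 4,5,6,7,12,13,14,15,20,21,22,23,28,29,30,31): XOR of data positions = 0⊕0⊕1⊕0⊕0⊕1⊕1⊕1⊕0⊕1⊕1⊕0⊕1⊕0⊕0 = 1
p8 (pos 8,9,10,11,12,13,14,15,24,25,26,27,28,29,30,31): XOR of data positions = 1⊕1⊕1⊕0⊕0⊕1⊕1⊕1⊕0⊕1⊕1⊕0⊕1⊕0⊕0 = 1
p16 (pos 16,17,18,19,20,21,22,23,24,25,26,27,28,29,30,31): XOR of data positions = 0⊕1⊕1⊕1⊕0⊕1⊕1⊕1⊕0⊕1⊕1⊕0⊕1⊕0⊕0 = 1
Codeword: 1011001111100111011101110110100

1011001111100111011101110110100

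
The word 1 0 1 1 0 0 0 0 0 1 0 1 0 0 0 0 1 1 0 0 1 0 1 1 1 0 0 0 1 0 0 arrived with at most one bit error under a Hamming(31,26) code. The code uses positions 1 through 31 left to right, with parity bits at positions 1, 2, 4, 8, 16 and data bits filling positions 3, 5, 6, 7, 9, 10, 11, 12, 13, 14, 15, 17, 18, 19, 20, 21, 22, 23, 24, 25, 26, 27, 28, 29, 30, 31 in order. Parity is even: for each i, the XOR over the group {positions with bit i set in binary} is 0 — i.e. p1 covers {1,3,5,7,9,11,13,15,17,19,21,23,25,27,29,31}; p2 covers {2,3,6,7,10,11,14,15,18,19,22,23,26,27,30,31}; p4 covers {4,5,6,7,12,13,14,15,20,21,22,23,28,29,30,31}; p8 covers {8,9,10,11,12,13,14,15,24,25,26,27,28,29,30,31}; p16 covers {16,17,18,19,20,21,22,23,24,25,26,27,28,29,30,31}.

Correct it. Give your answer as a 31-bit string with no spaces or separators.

s1 (pos 1,3,5,7,9,11,13,15,17,19,21,23,25,27,29,31): 1⊕1⊕0⊕0⊕0⊕0⊕0⊕0⊕1⊕0⊕1⊕1⊕1⊕0⊕1⊕0 = 1
s2 (pos 2,3,6,7,10,11,14,15,18,19,22,23,26,27,30,31): 0⊕1⊕0⊕0⊕1⊕0⊕0⊕0⊕1⊕0⊕0⊕1⊕0⊕0⊕0⊕0 = 0
s4 (pos 4,5,6,7,12,13,14,15,20,21,22,23,28,29,30,31): 1⊕0⊕0⊕0⊕1⊕0⊕0⊕0⊕0⊕1⊕0⊕1⊕0⊕1⊕0⊕0 = 1
s8 (pos 8,9,10,11,12,13,14,15,24,25,26,27,28,29,30,31): 0⊕0⊕1⊕0⊕1⊕0⊕0⊕0⊕1⊕1⊕0⊕0⊕0⊕1⊕0⊕0 = 1
s16 (pos 16,17,18,19,20,21,22,23,24,25,26,27,28,29,30,31): 0⊕1⊕1⊕0⊕0⊕1⊕0⊕1⊕1⊕1⊕0⊕0⊕0⊕1⊕0⊕0 = 1
Syndrome s16…s1 = 11101 → error at position 29.
Flip position 29: 1011000001010000110010111000100 → 1011000001010000110010111000000

1011000001010000110010111000000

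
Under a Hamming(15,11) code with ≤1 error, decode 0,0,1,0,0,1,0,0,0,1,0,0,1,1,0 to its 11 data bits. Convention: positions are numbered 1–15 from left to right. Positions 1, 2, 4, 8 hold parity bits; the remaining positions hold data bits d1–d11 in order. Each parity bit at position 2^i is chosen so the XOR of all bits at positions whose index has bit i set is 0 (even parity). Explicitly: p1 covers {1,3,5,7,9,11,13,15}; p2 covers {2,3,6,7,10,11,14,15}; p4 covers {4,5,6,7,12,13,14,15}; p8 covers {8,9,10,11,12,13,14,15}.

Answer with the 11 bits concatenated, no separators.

10100101110

s1 (pos 1,3,5,7,9,11,13,15): 0⊕1⊕0⊕0⊕0⊕0⊕1⊕0 = 0
s2 (pos 2,3,6,7,10,11,14,15): 0⊕1⊕1⊕0⊕1⊕0⊕1⊕0 = 0
s4 (pos 4,5,6,7,12,13,14,15): 0⊕0⊕1⊕0⊕0⊕1⊕1⊕0 = 1
s8 (pos 8,9,10,11,12,13,14,15): 0⊕0⊕1⊕0⊕0⊕1⊕1⊕0 = 1
Syndrome s8…s1 = 1100 → error at position 12.
Flip position 12: 001001000100110 → 001001000101110
Read data bits from positions 3,5,6,7,9,10,11,12,13,14,15: 10100101110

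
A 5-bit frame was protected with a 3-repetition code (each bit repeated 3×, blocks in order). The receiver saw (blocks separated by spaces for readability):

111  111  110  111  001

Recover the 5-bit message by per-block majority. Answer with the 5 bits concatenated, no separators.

Block 1 (111): 3 ones → 1
Block 2 (111): 3 ones → 1
Block 3 (110): 2 ones → 1
Block 4 (111): 3 ones → 1
Block 5 (001): 1 one → 0

11110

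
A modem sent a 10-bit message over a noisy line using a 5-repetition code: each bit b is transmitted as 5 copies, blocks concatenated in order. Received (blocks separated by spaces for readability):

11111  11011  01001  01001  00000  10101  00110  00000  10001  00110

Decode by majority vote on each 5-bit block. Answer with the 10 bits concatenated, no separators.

Block 1 (11111): 5 ones → 1
Block 2 (11011): 4 ones → 1
Block 3 (01001): 2 ones → 0
Block 4 (01001): 2 ones → 0
Block 5 (00000): 0 ones → 0
Block 6 (10101): 3 ones → 1
Block 7 (00110): 2 ones → 0
Block 8 (00000): 0 ones → 0
Block 9 (10001): 2 ones → 0
Block 10 (00110): 2 ones → 0

1100010000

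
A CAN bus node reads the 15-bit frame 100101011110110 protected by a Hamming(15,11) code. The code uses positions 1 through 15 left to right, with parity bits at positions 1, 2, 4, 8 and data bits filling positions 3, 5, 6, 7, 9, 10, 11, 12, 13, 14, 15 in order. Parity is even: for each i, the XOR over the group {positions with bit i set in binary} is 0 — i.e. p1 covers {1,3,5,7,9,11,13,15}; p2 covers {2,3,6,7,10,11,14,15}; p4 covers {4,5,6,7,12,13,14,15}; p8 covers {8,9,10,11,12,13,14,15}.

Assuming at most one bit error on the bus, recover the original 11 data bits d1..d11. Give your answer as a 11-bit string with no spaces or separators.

00101110110

s1 (pos 1,3,5,7,9,11,13,15): 1⊕0⊕0⊕0⊕1⊕1⊕1⊕0 = 0
s2 (pos 2,3,6,7,10,11,14,15): 0⊕0⊕1⊕0⊕1⊕1⊕1⊕0 = 0
s4 (pos 4,5,6,7,12,13,14,15): 1⊕0⊕1⊕0⊕0⊕1⊕1⊕0 = 0
s8 (pos 8,9,10,11,12,13,14,15): 1⊕1⊕1⊕1⊕0⊕1⊕1⊕0 = 0
Syndrome s8…s1 = 0000 → no error.
Read data bits from positions 3,5,6,7,9,10,11,12,13,14,15: 00101110110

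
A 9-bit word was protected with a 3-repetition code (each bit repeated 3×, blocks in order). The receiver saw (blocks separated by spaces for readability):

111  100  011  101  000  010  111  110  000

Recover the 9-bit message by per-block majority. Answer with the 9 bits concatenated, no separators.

Block 1 (111): 3 ones → 1
Block 2 (100): 1 one → 0
Block 3 (011): 2 ones → 1
Block 4 (101): 2 ones → 1
Block 5 (000): 0 ones → 0
Block 6 (010): 1 one → 0
Block 7 (111): 3 ones → 1
Block 8 (110): 2 ones → 1
Block 9 (000): 0 ones → 0

101100110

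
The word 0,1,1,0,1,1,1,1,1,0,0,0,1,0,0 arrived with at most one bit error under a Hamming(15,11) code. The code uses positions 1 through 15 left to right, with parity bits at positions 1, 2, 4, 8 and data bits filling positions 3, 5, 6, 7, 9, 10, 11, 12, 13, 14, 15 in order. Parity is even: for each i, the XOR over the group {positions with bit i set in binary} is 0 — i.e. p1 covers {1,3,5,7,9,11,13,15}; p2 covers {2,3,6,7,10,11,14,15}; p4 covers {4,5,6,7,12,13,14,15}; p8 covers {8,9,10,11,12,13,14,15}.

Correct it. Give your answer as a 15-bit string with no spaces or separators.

011011110000100

s1 (pos 1,3,5,7,9,11,13,15): 0⊕1⊕1⊕1⊕1⊕0⊕1⊕0 = 1
s2 (pos 2,3,6,7,10,11,14,15): 1⊕1⊕1⊕1⊕0⊕0⊕0⊕0 = 0
s4 (pos 4,5,6,7,12,13,14,15): 0⊕1⊕1⊕1⊕0⊕1⊕0⊕0 = 0
s8 (pos 8,9,10,11,12,13,14,15): 1⊕1⊕0⊕0⊕0⊕1⊕0⊕0 = 1
Syndrome s8…s1 = 1001 → error at position 9.
Flip position 9: 011011111000100 → 011011110000100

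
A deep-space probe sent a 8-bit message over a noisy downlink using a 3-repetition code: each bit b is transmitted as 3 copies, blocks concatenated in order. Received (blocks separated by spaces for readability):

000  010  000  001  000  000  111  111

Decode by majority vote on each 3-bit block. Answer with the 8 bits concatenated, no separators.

Block 1 (000): 0 ones → 0
Block 2 (010): 1 one → 0
Block 3 (000): 0 ones → 0
Block 4 (001): 1 one → 0
Block 5 (000): 0 ones → 0
Block 6 (000): 0 ones → 0
Block 7 (111): 3 ones → 1
Block 8 (111): 3 ones → 1

00000011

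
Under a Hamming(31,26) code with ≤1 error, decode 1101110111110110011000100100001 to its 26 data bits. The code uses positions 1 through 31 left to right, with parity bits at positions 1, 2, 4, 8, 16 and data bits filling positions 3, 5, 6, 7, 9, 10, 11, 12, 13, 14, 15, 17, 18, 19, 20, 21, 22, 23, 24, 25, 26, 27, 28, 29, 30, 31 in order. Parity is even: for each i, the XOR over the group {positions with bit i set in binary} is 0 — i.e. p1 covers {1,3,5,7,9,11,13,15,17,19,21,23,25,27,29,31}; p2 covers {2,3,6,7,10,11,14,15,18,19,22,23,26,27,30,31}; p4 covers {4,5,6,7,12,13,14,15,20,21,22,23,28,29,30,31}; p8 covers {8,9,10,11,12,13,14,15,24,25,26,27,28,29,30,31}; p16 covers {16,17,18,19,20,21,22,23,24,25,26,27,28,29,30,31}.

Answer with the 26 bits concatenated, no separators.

01101111011011000100000001

s1 (pos 1,3,5,7,9,11,13,15,17,19,21,23,25,27,29,31): 1⊕0⊕1⊕0⊕1⊕1⊕0⊕1⊕0⊕1⊕0⊕1⊕0⊕0⊕0⊕1 = 0
s2 (pos 2,3,6,7,10,11,14,15,18,19,22,23,26,27,30,31): 1⊕0⊕1⊕0⊕1⊕1⊕1⊕1⊕1⊕1⊕0⊕1⊕1⊕0⊕0⊕1 = 1
s4 (pos 4,5,6,7,12,13,14,15,20,21,22,23,28,29,30,31): 1⊕1⊕1⊕0⊕1⊕0⊕1⊕1⊕0⊕0⊕0⊕1⊕0⊕0⊕0⊕1 = 0
s8 (pos 8,9,10,11,12,13,14,15,24,25,26,27,28,29,30,31): 1⊕1⊕1⊕1⊕1⊕0⊕1⊕1⊕0⊕0⊕1⊕0⊕0⊕0⊕0⊕1 = 1
s16 (pos 16,17,18,19,20,21,22,23,24,25,26,27,28,29,30,31): 0⊕0⊕1⊕1⊕0⊕0⊕0⊕1⊕0⊕0⊕1⊕0⊕0⊕0⊕0⊕1 = 1
Syndrome s16…s1 = 11010 → error at position 26.
Flip position 26: 1101110111110110011000100100001 → 1101110111110110011000100000001
Read data bits from positions 3,5,6,7,9,10,11,12,13,14,15,17,18,19,20,21,22,23,24,25,26,27,28,29,30,31: 01101111011011000100000001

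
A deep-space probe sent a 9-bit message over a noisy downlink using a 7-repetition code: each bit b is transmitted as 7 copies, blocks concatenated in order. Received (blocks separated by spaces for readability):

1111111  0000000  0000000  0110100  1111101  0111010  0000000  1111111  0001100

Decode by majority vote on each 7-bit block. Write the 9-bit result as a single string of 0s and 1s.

Block 1 (1111111): 7 ones → 1
Block 2 (0000000): 0 ones → 0
Block 3 (0000000): 0 ones → 0
Block 4 (0110100): 3 ones → 0
Block 5 (1111101): 6 ones → 1
Block 6 (0111010): 4 ones → 1
Block 7 (0000000): 0 ones → 0
Block 8 (1111111): 7 ones → 1
Block 9 (0001100): 2 ones → 0

100011010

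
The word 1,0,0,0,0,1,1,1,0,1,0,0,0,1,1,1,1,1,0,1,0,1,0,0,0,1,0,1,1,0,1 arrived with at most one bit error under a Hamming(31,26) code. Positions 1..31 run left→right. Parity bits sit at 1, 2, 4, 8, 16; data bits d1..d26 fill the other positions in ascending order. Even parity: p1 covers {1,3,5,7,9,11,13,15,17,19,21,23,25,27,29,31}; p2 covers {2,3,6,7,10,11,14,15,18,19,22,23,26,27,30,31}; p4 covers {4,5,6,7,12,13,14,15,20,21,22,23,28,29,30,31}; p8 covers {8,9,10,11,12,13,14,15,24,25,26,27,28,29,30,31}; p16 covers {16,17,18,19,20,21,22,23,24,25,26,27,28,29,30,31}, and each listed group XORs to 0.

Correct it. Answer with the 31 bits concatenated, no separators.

1000011101000111110100000101101

s1 (pos 1,3,5,7,9,11,13,15,17,19,21,23,25,27,29,31): 1⊕0⊕0⊕1⊕0⊕0⊕0⊕1⊕1⊕0⊕0⊕0⊕0⊕0⊕1⊕1 = 0
s2 (pos 2,3,6,7,10,11,14,15,18,19,22,23,26,27,30,31): 0⊕0⊕1⊕1⊕1⊕0⊕1⊕1⊕1⊕0⊕1⊕0⊕1⊕0⊕0⊕1 = 1
s4 (pos 4,5,6,7,12,13,14,15,20,21,22,23,28,29,30,31): 0⊕0⊕1⊕1⊕0⊕0⊕1⊕1⊕1⊕0⊕1⊕0⊕1⊕1⊕0⊕1 = 1
s8 (pos 8,9,10,11,12,13,14,15,24,25,26,27,28,29,30,31): 1⊕0⊕1⊕0⊕0⊕0⊕1⊕1⊕0⊕0⊕1⊕0⊕1⊕1⊕0⊕1 = 0
s16 (pos 16,17,18,19,20,21,22,23,24,25,26,27,28,29,30,31): 1⊕1⊕1⊕0⊕1⊕0⊕1⊕0⊕0⊕0⊕1⊕0⊕1⊕1⊕0⊕1 = 1
Syndrome s16…s1 = 10110 → error at position 22.
Flip position 22: 1000011101000111110101000101101 → 1000011101000111110100000101101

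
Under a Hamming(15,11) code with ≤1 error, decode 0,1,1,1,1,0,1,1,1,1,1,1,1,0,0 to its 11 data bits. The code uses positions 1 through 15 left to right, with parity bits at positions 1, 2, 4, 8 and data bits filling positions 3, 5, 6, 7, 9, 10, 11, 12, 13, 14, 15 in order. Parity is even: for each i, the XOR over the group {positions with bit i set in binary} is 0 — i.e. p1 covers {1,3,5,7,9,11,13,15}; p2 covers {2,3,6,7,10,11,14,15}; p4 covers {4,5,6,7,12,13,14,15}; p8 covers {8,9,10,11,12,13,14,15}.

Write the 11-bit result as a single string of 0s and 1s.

11111111100

s1 (pos 1,3,5,7,9,11,13,15): 0⊕1⊕1⊕1⊕1⊕1⊕1⊕0 = 0
s2 (pos 2,3,6,7,10,11,14,15): 1⊕1⊕0⊕1⊕1⊕1⊕0⊕0 = 1
s4 (pos 4,5,6,7,12,13,14,15): 1⊕1⊕0⊕1⊕1⊕1⊕0⊕0 = 1
s8 (pos 8,9,10,11,12,13,14,15): 1⊕1⊕1⊕1⊕1⊕1⊕0⊕0 = 0
Syndrome s8…s1 = 0110 → error at position 6.
Flip position 6: 011110111111100 → 011111111111100
Read data bits from positions 3,5,6,7,9,10,11,12,13,14,15: 11111111100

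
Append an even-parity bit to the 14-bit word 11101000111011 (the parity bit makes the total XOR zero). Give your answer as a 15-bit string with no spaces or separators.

111010001110111

XOR of the 14 data bits: 1⊕1⊕1⊕0⊕1⊕0⊕0⊕0⊕1⊕1⊕1⊕0⊕1⊕1 = 1
Parity bit = 1 (so all 15 bits XOR to 0).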